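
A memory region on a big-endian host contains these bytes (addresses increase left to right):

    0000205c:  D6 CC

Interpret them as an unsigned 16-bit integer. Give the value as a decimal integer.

54988

Big-endian stores the most-significant byte at the lowest address.
The bytes are already most-significant first: 0xD6CC.
0xD6CC = 54988.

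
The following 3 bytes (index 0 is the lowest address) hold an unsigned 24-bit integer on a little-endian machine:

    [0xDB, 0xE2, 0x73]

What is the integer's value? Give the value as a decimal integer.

Little-endian: lowest address holds the least-significant byte.
Reassemble most-significant byte first: 73 E2 DB → 0x73E2DB.
0x73E2DB = 7594715.

7594715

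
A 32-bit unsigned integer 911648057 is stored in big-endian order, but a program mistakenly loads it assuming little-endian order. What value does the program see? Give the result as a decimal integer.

911648057 in 32-bit hexadecimal is 0x3656A539.
Stored big-endian, the bytes at ascending addresses are 36 56 A5 39.
Read back as little-endian, the first byte is least significant, giving 0x39A55636.
0x39A55636 = 967136822.

967136822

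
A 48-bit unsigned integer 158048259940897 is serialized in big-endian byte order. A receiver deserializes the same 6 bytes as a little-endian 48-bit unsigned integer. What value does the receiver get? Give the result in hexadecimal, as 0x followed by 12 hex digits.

0x2122647ABE8F

158048259940897 in 48-bit hexadecimal is 0x8FBE7A642221.
Stored big-endian, the bytes at ascending addresses are 8F BE 7A 64 22 21.
Read back as little-endian, the first byte is least significant, giving 0x2122647ABE8F.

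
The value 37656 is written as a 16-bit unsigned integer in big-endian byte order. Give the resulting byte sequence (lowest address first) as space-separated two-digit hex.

37656 in hexadecimal, padded to 16 bits, is 0x9318.
Split into bytes (most-significant first): 93 18.
In big-endian order the high byte comes first in memory.
So the memory order matches the most-significant-first order: 93 18.

93 18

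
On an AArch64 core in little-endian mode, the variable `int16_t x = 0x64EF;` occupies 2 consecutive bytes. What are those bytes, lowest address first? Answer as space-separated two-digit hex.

Split into bytes (most-significant first): 64 EF.
In little-endian order the low byte comes first in memory.
So at ascending addresses the bytes are EF 64.

EF 64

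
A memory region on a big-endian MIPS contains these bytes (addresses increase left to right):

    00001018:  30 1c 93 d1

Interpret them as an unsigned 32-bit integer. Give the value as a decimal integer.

807179217

Big-endian stores the most-significant byte at the lowest address.
The bytes are already most-significant first: 0x301C93D1.
0x301C93D1 = 807179217.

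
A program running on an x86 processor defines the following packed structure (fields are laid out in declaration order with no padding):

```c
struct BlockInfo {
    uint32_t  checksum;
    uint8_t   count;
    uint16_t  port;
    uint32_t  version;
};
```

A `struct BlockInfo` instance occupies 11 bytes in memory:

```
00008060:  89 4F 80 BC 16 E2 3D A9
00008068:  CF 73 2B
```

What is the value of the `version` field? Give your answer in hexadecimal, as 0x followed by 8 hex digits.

`version` follows `checksum` (4 B), `count` (1 B), `port` (2 B), so it starts at offset 4 + 1 + 2 = 7 and occupies 4 bytes.
Bytes at offsets 7..10: A9 CF 73 2B.
Little-endian stores the least-significant byte at the lowest address.
Reassemble most-significant byte first: 2B 73 CF A9 → 0x2B73CFA9.

0x2B73CFA9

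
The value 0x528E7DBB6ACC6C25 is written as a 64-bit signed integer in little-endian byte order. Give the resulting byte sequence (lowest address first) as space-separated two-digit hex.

25 6C CC 6A BB 7D 8E 52

Split into bytes (most-significant first): 52 8E 7D BB 6A CC 6C 25.
Little-endian stores the least-significant byte at the lowest address.
So at ascending addresses the bytes are 25 6C CC 6A BB 7D 8E 52.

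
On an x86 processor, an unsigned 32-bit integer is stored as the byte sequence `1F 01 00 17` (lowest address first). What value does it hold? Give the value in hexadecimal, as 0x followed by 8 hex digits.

Little-endian: lowest address holds the least-significant byte.
Reassemble most-significant byte first: 17 00 01 1F → 0x1700011F.

0x1700011F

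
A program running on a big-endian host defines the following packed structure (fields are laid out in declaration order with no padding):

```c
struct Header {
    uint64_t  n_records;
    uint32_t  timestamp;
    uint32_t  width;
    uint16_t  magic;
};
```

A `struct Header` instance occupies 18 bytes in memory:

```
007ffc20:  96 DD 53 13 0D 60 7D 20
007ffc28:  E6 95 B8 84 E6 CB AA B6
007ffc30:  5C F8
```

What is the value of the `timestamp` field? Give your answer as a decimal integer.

`timestamp` follows `n_records` (8 bytes), so it starts at byte offset 8 and occupies 4 bytes.
Bytes at offsets 8..11: E6 95 B8 84.
In big-endian order the high byte comes first in memory.
The bytes are already most-significant first: 0xE695B884.
0xE695B884 = 3868571780.

3868571780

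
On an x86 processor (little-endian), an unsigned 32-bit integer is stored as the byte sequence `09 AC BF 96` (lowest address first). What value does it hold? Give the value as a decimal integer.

2529143817

Little-endian stores the least-significant byte at the lowest address.
Reassemble most-significant byte first: 96 BF AC 09 → 0x96BFAC09.
0x96BFAC09 = 2529143817.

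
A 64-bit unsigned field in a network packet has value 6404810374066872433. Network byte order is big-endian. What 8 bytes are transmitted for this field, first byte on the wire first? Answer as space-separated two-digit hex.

6404810374066872433 in hexadecimal, padded to 64 bits, is 0x58E27519DFFE2071.
Split into bytes (most-significant first): 58 E2 75 19 DF FE 20 71.
Big-endian: lowest address holds the most-significant byte.
So the memory order matches the most-significant-first order: 58 E2 75 19 DF FE 20 71.

58 E2 75 19 DF FE 20 71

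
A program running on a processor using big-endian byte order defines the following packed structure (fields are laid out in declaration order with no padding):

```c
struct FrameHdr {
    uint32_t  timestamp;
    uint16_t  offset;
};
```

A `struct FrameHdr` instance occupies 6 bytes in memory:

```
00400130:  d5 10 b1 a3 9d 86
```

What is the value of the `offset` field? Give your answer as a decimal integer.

40326

`offset` follows `timestamp` (4 bytes), so it starts at byte offset 4 and occupies 2 bytes.
Bytes at offsets 4..5: 9D 86.
Big-endian: lowest address holds the most-significant byte.
The bytes are already most-significant first: 0x9D86.
0x9D86 = 40326.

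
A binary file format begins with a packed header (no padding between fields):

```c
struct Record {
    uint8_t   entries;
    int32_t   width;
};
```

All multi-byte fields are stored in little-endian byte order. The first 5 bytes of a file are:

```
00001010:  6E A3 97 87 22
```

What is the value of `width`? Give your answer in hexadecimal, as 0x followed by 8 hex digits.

`width` follows `entries` (1 byte), so it starts at byte offset 1 and occupies 4 bytes.
Bytes at offsets 1..4: A3 97 87 22.
Little-endian stores the least-significant byte at the lowest address.
Reassemble most-significant byte first: 22 87 97 A3 → 0x228797A3.

0x228797A3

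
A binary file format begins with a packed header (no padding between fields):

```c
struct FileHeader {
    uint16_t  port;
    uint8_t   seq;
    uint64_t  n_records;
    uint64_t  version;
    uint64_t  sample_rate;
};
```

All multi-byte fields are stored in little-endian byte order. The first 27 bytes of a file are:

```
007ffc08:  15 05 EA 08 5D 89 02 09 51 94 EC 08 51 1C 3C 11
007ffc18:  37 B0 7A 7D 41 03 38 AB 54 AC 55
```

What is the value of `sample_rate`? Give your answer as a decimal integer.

6173402283573985661

`sample_rate` follows `port` (2 B), `seq` (1 B), `n_records` (8 B), `version` (8 B), so it starts at offset 2 + 1 + 8 + 8 = 19 and occupies 8 bytes.
Bytes at offsets 19..26: 7D 41 03 38 AB 54 AC 55.
Little-endian: lowest address holds the least-significant byte.
Reassemble most-significant byte first: 55 AC 54 AB 38 03 41 7D → 0x55AC54AB3803417D.
0x55AC54AB3803417D = 6173402283573985661.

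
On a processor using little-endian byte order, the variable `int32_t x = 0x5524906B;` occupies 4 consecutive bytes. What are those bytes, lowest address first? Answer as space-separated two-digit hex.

Split into bytes (most-significant first): 55 24 90 6B.
Little-endian stores the least-significant byte at the lowest address.
So at ascending addresses the bytes are 6B 90 24 55.

6B 90 24 55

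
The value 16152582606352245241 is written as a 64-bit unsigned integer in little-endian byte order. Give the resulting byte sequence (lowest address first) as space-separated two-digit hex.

16152582606352245241 in hexadecimal, padded to 64 bits, is 0xE029804CE8C761F9.
Split into bytes (most-significant first): E0 29 80 4C E8 C7 61 F9.
In little-endian order the low byte comes first in memory.
So at ascending addresses the bytes are F9 61 C7 E8 4C 80 29 E0.

F9 61 C7 E8 4C 80 29 E0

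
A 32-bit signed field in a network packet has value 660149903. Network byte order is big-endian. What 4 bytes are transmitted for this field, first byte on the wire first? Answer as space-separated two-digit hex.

660149903 in hexadecimal, padded to 32 bits, is 0x2759168F.
Split into bytes (most-significant first): 27 59 16 8F.
Big-endian stores the most-significant byte at the lowest address.
So the memory order matches the most-significant-first order: 27 59 16 8F.

27 59 16 8F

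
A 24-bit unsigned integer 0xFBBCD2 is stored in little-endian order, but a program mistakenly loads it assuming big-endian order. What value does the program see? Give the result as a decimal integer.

13810939

Stored little-endian, the bytes at ascending addresses are D2 BC FB.
Read back as big-endian, the last byte is least significant, giving 0xD2BCFB.
0xD2BCFB = 13810939.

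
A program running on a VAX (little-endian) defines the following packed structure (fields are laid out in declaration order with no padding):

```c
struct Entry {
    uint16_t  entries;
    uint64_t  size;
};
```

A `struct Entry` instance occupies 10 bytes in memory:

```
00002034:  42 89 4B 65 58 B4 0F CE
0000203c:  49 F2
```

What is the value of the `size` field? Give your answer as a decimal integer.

17458711997323961675

`size` follows `entries` (2 bytes), so it starts at byte offset 2 and occupies 8 bytes.
Bytes at offsets 2..9: 4B 65 58 B4 0F CE 49 F2.
In little-endian order the low byte comes first in memory.
Reassemble most-significant byte first: F2 49 CE 0F B4 58 65 4B → 0xF249CE0FB458654B.
0xF249CE0FB458654B = 17458711997323961675.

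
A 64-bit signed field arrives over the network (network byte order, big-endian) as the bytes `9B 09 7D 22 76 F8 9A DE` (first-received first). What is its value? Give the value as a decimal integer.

In big-endian order the high byte comes first in memory.
The bytes are already most-significant first: 0x9B097D2276F89ADE.
Top bit is set, so as a signed 64-bit value this is 0x9B097D2276F89ADE − 2^64 = -7275146136061961506.

-7275146136061961506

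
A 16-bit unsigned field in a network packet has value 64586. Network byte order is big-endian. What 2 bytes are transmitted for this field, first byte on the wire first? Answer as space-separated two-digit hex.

64586 in hexadecimal, padded to 16 bits, is 0xFC4A.
Split into bytes (most-significant first): FC 4A.
Big-endian stores the most-significant byte at the lowest address.
So the memory order matches the most-significant-first order: FC 4A.

FC 4A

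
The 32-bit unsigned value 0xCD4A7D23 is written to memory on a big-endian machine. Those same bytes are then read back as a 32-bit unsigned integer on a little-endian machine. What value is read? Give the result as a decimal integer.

595413709

Stored big-endian, the bytes at ascending addresses are CD 4A 7D 23.
Read back as little-endian, the first byte is least significant, giving 0x237D4ACD.
0x237D4ACD = 595413709.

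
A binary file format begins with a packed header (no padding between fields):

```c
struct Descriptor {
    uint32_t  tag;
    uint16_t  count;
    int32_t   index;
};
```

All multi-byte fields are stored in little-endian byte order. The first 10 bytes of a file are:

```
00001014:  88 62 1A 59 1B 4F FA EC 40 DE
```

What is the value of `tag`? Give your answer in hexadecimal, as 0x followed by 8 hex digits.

`tag` is the first field, at byte offset 0, occupying 4 bytes.
Bytes at offsets 0..3: 88 62 1A 59.
Little-endian: lowest address holds the least-significant byte.
Reassemble most-significant byte first: 59 1A 62 88 → 0x591A6288.

0x591A6288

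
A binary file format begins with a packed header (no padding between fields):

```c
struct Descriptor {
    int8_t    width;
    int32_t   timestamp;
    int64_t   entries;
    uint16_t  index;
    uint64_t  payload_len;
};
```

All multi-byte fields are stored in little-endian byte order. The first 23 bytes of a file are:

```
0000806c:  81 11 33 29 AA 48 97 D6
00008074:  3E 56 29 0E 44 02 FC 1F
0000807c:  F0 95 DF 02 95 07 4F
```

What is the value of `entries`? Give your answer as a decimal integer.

`entries` follows `width` (1 B), `timestamp` (4 B), so it starts at offset 1 + 4 = 5 and occupies 8 bytes.
Bytes at offsets 5..12: 48 97 D6 3E 56 29 0E 44.
Little-endian: lowest address holds the least-significant byte.
Reassemble most-significant byte first: 44 0E 29 56 3E D6 97 48 → 0x440E29563ED69748.
0x440E29563ED69748 = 4903902494651225928.

4903902494651225928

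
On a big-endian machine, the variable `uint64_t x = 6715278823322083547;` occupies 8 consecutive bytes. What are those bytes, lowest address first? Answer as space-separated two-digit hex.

5D 31 76 82 BF D0 E0 DB

6715278823322083547 in hexadecimal, padded to 64 bits, is 0x5D317682BFD0E0DB.
Split into bytes (most-significant first): 5D 31 76 82 BF D0 E0 DB.
Big-endian stores the most-significant byte at the lowest address.
So the memory order matches the most-significant-first order: 5D 31 76 82 BF D0 E0 DB.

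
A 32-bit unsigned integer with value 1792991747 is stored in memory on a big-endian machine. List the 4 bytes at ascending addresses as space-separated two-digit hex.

6A DE E2 03

1792991747 in hexadecimal, padded to 32 bits, is 0x6ADEE203.
Split into bytes (most-significant first): 6A DE E2 03.
In big-endian order the high byte comes first in memory.
So the memory order matches the most-significant-first order: 6A DE E2 03.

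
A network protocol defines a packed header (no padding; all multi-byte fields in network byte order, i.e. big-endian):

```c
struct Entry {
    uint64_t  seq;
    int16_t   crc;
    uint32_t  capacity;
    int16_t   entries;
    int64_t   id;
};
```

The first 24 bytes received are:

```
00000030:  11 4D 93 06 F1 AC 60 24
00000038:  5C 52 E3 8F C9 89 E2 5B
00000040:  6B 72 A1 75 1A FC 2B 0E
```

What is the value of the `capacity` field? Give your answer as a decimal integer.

`capacity` follows `seq` (8 B), `crc` (2 B), so it starts at offset 8 + 2 = 10 and occupies 4 bytes.
Bytes at offsets 10..13: E3 8F C9 89.
Big-endian: lowest address holds the most-significant byte.
The bytes are already most-significant first: 0xE38FC989.
0xE38FC989 = 3817851273.

3817851273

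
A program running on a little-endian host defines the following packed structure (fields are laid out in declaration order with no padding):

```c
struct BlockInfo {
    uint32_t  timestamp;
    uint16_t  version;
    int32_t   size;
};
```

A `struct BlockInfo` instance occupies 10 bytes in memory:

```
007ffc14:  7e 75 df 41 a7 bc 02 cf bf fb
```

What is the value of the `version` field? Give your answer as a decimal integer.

`version` follows `timestamp` (4 bytes), so it starts at byte offset 4 and occupies 2 bytes.
Bytes at offsets 4..5: A7 BC.
Little-endian stores the least-significant byte at the lowest address.
Reassemble most-significant byte first: BC A7 → 0xBCA7.
0xBCA7 = 48295.

48295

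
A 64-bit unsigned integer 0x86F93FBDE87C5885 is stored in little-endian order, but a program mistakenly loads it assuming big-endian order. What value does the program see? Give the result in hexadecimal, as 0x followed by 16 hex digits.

Stored little-endian, the bytes at ascending addresses are 85 58 7C E8 BD 3F F9 86.
Read back as big-endian, the last byte is least significant, giving 0x85587CE8BD3FF986.

0x85587CE8BD3FF986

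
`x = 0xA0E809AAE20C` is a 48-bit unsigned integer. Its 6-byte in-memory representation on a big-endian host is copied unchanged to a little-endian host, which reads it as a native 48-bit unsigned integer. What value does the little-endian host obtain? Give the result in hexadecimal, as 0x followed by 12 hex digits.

Stored big-endian, the bytes at ascending addresses are A0 E8 09 AA E2 0C.
Read back as little-endian, the first byte is least significant, giving 0x0CE2AA09E8A0.

0x0CE2AA09E8A0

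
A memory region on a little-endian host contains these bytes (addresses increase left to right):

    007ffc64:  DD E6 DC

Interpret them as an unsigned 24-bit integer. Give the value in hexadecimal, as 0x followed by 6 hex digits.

In little-endian order the low byte comes first in memory.
Reassemble most-significant byte first: DC E6 DD → 0xDCE6DD.

0xDCE6DD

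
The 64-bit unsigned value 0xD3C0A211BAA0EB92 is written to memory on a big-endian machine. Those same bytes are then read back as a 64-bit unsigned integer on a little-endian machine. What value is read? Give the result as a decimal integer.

10586732070084722899

Stored big-endian, the bytes at ascending addresses are D3 C0 A2 11 BA A0 EB 92.
Read back as little-endian, the first byte is least significant, giving 0x92EBA0BA11A2C0D3.
0x92EBA0BA11A2C0D3 = 10586732070084722899.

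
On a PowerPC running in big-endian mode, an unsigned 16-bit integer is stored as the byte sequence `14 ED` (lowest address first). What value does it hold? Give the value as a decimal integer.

Big-endian: lowest address holds the most-significant byte.
The bytes are already most-significant first: 0x14ED.
0x14ED = 5357.

5357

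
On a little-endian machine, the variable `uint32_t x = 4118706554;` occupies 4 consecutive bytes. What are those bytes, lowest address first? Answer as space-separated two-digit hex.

7A 79 7E F5

4118706554 in hexadecimal, padded to 32 bits, is 0xF57E797A.
Split into bytes (most-significant first): F5 7E 79 7A.
Little-endian stores the least-significant byte at the lowest address.
So at ascending addresses the bytes are 7A 79 7E F5.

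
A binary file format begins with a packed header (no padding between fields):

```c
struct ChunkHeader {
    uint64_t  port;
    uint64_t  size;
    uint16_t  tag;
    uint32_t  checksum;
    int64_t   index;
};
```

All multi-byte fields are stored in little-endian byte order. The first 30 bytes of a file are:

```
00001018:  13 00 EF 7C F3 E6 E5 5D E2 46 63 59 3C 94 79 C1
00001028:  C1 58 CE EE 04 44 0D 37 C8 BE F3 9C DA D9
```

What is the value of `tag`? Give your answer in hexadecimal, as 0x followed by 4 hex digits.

0x58C1

`tag` follows `port` (8 B), `size` (8 B), so it starts at offset 8 + 8 = 16 and occupies 2 bytes.
Bytes at offsets 16..17: C1 58.
In little-endian order the low byte comes first in memory.
Reassemble most-significant byte first: 58 C1 → 0x58C1.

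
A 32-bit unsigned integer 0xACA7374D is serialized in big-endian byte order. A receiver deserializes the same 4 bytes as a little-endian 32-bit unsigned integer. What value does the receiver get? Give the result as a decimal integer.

Stored big-endian, the bytes at ascending addresses are AC A7 37 4D.
Read back as little-endian, the first byte is least significant, giving 0x4D37A7AC.
0x4D37A7AC = 1295493036.

1295493036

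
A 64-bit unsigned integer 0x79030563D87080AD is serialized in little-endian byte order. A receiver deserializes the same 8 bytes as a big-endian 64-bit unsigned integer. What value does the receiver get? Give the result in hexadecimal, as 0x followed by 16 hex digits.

Stored little-endian, the bytes at ascending addresses are AD 80 70 D8 63 05 03 79.
Read back as big-endian, the last byte is least significant, giving 0xAD8070D863050379.

0xAD8070D863050379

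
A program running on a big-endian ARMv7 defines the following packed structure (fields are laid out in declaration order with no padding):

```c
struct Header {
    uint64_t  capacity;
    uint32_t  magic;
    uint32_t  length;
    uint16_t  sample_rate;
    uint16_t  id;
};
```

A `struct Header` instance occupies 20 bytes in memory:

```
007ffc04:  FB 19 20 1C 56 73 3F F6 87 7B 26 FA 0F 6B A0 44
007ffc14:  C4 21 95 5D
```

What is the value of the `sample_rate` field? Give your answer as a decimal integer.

50209

`sample_rate` follows `capacity` (8 B), `magic` (4 B), `length` (4 B), so it starts at offset 8 + 4 + 4 = 16 and occupies 2 bytes.
Bytes at offsets 16..17: C4 21.
Big-endian stores the most-significant byte at the lowest address.
The bytes are already most-significant first: 0xC421.
0xC421 = 50209.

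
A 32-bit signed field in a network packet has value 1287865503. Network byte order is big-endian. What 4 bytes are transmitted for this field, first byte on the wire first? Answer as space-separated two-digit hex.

4C C3 44 9F

1287865503 in hexadecimal, padded to 32 bits, is 0x4CC3449F.
Split into bytes (most-significant first): 4C C3 44 9F.
Big-endian: lowest address holds the most-significant byte.
So the memory order matches the most-significant-first order: 4C C3 44 9F.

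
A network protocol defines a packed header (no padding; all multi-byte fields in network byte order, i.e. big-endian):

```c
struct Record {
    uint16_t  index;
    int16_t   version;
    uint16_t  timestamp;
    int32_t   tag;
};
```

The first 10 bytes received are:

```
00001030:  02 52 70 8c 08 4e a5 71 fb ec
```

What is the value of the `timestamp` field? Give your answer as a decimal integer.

2126

`timestamp` follows `index` (2 B), `version` (2 B), so it starts at offset 2 + 2 = 4 and occupies 2 bytes.
Bytes at offsets 4..5: 08 4E.
Big-endian: lowest address holds the most-significant byte.
The bytes are already most-significant first: 0x084E.
0x084E = 2126.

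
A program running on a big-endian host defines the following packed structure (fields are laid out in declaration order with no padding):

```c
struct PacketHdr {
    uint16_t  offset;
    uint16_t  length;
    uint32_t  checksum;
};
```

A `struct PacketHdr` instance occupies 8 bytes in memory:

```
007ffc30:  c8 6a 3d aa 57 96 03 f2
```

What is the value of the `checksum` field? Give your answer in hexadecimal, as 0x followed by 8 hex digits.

0x579603F2

`checksum` follows `offset` (2 B), `length` (2 B), so it starts at offset 2 + 2 = 4 and occupies 4 bytes.
Bytes at offsets 4..7: 57 96 03 F2.
In big-endian order the high byte comes first in memory.
The bytes are already most-significant first: 0x579603F2.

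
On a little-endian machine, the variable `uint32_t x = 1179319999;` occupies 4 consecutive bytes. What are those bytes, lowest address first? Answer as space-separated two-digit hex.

BF FE 4A 46

1179319999 in hexadecimal, padded to 32 bits, is 0x464AFEBF.
Split into bytes (most-significant first): 46 4A FE BF.
Little-endian: lowest address holds the least-significant byte.
So at ascending addresses the bytes are BF FE 4A 46.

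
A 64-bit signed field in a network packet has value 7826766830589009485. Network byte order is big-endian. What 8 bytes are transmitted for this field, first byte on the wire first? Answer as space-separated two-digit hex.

6C 9E 42 F6 E5 11 5E 4D

7826766830589009485 in hexadecimal, padded to 64 bits, is 0x6C9E42F6E5115E4D.
Split into bytes (most-significant first): 6C 9E 42 F6 E5 11 5E 4D.
Big-endian: lowest address holds the most-significant byte.
So the memory order matches the most-significant-first order: 6C 9E 42 F6 E5 11 5E 4D.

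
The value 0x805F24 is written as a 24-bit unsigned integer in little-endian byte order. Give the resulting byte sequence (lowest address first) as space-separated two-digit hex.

Split into bytes (most-significant first): 80 5F 24.
In little-endian order the low byte comes first in memory.
So at ascending addresses the bytes are 24 5F 80.

24 5F 80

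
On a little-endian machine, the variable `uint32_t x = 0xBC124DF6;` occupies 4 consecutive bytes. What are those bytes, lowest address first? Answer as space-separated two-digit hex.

Split into bytes (most-significant first): BC 12 4D F6.
Little-endian stores the least-significant byte at the lowest address.
So at ascending addresses the bytes are F6 4D 12 BC.

F6 4D 12 BC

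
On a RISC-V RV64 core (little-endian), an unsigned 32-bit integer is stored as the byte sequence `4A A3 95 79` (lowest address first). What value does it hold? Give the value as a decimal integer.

Little-endian stores the least-significant byte at the lowest address.
Reassemble most-significant byte first: 79 95 A3 4A → 0x7995A34A.
0x7995A34A = 2039849802.

2039849802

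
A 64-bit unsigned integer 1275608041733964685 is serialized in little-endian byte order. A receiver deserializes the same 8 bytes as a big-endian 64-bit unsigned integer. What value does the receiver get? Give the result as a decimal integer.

10179031709763154705

1275608041733964685 in 64-bit hexadecimal is 0x11B3DEC1682F438D.
Stored little-endian, the bytes at ascending addresses are 8D 43 2F 68 C1 DE B3 11.
Read back as big-endian, the last byte is least significant, giving 0x8D432F68C1DEB311.
0x8D432F68C1DEB311 = 10179031709763154705.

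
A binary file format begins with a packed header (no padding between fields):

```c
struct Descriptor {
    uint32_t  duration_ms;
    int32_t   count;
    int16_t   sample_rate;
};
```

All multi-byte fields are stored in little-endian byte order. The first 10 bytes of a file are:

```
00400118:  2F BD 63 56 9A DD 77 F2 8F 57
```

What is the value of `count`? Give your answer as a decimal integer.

`count` follows `duration_ms` (4 bytes), so it starts at byte offset 4 and occupies 4 bytes.
Bytes at offsets 4..7: 9A DD 77 F2.
In little-endian order the low byte comes first in memory.
Reassemble most-significant byte first: F2 77 DD 9A → 0xF277DD9A.
Top bit is set, so as a signed 32-bit value this is 0xF277DD9A − 2^32 = -227025510.

-227025510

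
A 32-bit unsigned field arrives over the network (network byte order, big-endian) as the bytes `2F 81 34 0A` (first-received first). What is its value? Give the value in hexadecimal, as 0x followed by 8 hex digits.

0x2F81340A

Big-endian stores the most-significant byte at the lowest address.
The bytes are already most-significant first: 0x2F81340A.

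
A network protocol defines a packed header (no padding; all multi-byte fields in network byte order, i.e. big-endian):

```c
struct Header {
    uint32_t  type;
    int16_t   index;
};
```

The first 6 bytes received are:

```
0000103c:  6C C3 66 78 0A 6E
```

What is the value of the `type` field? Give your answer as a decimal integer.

1824745080

`type` is the first field, at byte offset 0, occupying 4 bytes.
Bytes at offsets 0..3: 6C C3 66 78.
Big-endian stores the most-significant byte at the lowest address.
The bytes are already most-significant first: 0x6CC36678.
0x6CC36678 = 1824745080.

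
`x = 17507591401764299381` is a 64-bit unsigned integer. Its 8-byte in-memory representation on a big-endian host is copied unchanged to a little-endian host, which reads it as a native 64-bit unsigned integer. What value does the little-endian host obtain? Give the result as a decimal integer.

8440547136658339826

17507591401764299381 in 64-bit hexadecimal is 0xF2F7759EE6D82275.
Stored big-endian, the bytes at ascending addresses are F2 F7 75 9E E6 D8 22 75.
Read back as little-endian, the first byte is least significant, giving 0x7522D8E69E75F7F2.
0x7522D8E69E75F7F2 = 8440547136658339826.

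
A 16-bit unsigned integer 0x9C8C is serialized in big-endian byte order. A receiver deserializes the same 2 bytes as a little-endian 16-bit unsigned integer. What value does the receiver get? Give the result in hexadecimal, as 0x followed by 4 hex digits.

0x8C9C

Stored big-endian, the bytes at ascending addresses are 9C 8C.
Read back as little-endian, the first byte is least significant, giving 0x8C9C.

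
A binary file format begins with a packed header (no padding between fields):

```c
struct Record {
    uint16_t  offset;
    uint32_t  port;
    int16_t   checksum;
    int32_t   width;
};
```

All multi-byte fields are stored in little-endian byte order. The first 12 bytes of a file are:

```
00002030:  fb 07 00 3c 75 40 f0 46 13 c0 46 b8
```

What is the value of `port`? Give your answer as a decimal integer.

`port` follows `offset` (2 bytes), so it starts at byte offset 2 and occupies 4 bytes.
Bytes at offsets 2..5: 00 3C 75 40.
Little-endian stores the least-significant byte at the lowest address.
Reassemble most-significant byte first: 40 75 3C 00 → 0x40753C00.
0x40753C00 = 1081424896.

1081424896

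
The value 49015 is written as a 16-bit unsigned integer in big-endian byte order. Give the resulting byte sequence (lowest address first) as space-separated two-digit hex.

BF 77

49015 in hexadecimal, padded to 16 bits, is 0xBF77.
Split into bytes (most-significant first): BF 77.
Big-endian: lowest address holds the most-significant byte.
So the memory order matches the most-significant-first order: BF 77.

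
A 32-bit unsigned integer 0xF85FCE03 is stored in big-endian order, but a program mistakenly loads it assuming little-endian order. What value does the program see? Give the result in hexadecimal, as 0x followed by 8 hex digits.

0x03CE5FF8

Stored big-endian, the bytes at ascending addresses are F8 5F CE 03.
Read back as little-endian, the first byte is least significant, giving 0x03CE5FF8.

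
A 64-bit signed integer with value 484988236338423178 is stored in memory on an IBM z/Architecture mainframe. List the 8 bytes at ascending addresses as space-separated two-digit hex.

06 BB 06 3B 3B 31 E5 8A

484988236338423178 in hexadecimal, padded to 64 bits, is 0x06BB063B3B31E58A.
Split into bytes (most-significant first): 06 BB 06 3B 3B 31 E5 8A.
Big-endian stores the most-significant byte at the lowest address.
So the memory order matches the most-significant-first order: 06 BB 06 3B 3B 31 E5 8A.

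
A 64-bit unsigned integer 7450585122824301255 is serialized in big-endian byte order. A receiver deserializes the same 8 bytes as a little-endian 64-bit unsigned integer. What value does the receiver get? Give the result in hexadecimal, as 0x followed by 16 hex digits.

0xC7AAC0BEB1CB6567

7450585122824301255 in 64-bit hexadecimal is 0x6765CBB1BEC0AAC7.
Stored big-endian, the bytes at ascending addresses are 67 65 CB B1 BE C0 AA C7.
Read back as little-endian, the first byte is least significant, giving 0xC7AAC0BEB1CB6567.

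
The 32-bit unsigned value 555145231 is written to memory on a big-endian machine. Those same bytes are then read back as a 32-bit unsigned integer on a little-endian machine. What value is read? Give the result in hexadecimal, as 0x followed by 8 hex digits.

0x0FD81621

555145231 in 32-bit hexadecimal is 0x2116D80F.
Stored big-endian, the bytes at ascending addresses are 21 16 D8 0F.
Read back as little-endian, the first byte is least significant, giving 0x0FD81621.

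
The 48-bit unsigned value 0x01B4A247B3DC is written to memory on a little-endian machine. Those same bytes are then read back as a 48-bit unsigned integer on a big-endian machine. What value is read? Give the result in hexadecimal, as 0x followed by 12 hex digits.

0xDCB347A2B401

Stored little-endian, the bytes at ascending addresses are DC B3 47 A2 B4 01.
Read back as big-endian, the last byte is least significant, giving 0xDCB347A2B401.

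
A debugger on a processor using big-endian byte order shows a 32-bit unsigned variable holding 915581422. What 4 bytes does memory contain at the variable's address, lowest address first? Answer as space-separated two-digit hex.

36 92 A9 EE

915581422 in hexadecimal, padded to 32 bits, is 0x3692A9EE.
Split into bytes (most-significant first): 36 92 A9 EE.
Big-endian: lowest address holds the most-significant byte.
So the memory order matches the most-significant-first order: 36 92 A9 EE.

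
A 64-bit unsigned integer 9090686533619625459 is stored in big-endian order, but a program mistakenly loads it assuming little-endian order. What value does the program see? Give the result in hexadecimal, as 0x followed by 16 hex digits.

9090686533619625459 in 64-bit hexadecimal is 0x7E289B3CE0D32DF3.
Stored big-endian, the bytes at ascending addresses are 7E 28 9B 3C E0 D3 2D F3.
Read back as little-endian, the first byte is least significant, giving 0xF32DD3E03C9B287E.

0xF32DD3E03C9B287E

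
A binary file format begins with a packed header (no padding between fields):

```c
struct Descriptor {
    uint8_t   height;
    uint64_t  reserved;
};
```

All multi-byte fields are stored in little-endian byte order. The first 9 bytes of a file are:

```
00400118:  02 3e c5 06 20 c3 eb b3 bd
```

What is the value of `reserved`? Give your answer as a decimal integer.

`reserved` follows `height` (1 byte), so it starts at byte offset 1 and occupies 8 bytes.
Bytes at offsets 1..8: 3E C5 06 20 C3 EB B3 BD.
Little-endian stores the least-significant byte at the lowest address.
Reassemble most-significant byte first: BD B3 EB C3 20 06 C5 3E → 0xBDB3EBC32006C53E.
0xBDB3EBC32006C53E = 13669528517288052030.

13669528517288052030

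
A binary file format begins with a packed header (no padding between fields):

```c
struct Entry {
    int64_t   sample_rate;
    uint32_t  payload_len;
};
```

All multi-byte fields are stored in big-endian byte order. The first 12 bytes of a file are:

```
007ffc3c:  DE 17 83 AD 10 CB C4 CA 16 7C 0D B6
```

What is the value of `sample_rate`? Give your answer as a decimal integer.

`sample_rate` is the first field, at byte offset 0, occupying 8 bytes.
Bytes at offsets 0..7: DE 17 83 AD 10 CB C4 CA.
In big-endian order the high byte comes first in memory.
The bytes are already most-significant first: 0xDE1783AD10CBC4CA.
Top bit is set, so as a signed 64-bit value this is 0xDE1783AD10CBC4CA − 2^64 = -2443339493490834230.

-2443339493490834230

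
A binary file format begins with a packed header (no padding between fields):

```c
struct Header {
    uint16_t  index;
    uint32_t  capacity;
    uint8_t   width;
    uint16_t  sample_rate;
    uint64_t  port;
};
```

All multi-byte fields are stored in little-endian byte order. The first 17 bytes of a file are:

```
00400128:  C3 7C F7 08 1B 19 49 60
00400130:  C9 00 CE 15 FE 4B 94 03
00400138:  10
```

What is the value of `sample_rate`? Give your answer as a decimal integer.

`sample_rate` follows `index` (2 B), `capacity` (4 B), `width` (1 B), so it starts at offset 2 + 4 + 1 = 7 and occupies 2 bytes.
Bytes at offsets 7..8: 60 C9.
Little-endian: lowest address holds the least-significant byte.
Reassemble most-significant byte first: C9 60 → 0xC960.
0xC960 = 51552.

51552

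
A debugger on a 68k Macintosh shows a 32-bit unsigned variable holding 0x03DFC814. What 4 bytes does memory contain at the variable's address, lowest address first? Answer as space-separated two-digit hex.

03 DF C8 14

Split into bytes (most-significant first): 03 DF C8 14.
Big-endian: lowest address holds the most-significant byte.
So the memory order matches the most-significant-first order: 03 DF C8 14.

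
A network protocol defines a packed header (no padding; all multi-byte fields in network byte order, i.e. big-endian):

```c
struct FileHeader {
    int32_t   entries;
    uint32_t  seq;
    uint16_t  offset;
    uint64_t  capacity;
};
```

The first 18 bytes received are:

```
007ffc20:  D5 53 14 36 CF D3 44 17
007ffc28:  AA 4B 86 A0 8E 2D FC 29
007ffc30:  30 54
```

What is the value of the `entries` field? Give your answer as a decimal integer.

-715975626

`entries` is the first field, at byte offset 0, occupying 4 bytes.
Bytes at offsets 0..3: D5 53 14 36.
Big-endian stores the most-significant byte at the lowest address.
The bytes are already most-significant first: 0xD5531436.
Top bit is set, so as a signed 32-bit value this is 0xD5531436 − 2^32 = -715975626.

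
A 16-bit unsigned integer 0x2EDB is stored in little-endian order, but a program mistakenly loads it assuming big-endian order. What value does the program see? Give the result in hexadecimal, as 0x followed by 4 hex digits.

Stored little-endian, the bytes at ascending addresses are DB 2E.
Read back as big-endian, the last byte is least significant, giving 0xDB2E.

0xDB2E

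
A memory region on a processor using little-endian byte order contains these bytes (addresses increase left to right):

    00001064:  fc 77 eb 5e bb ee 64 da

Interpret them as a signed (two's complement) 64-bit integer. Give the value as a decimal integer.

-2709778587251410948

Little-endian: lowest address holds the least-significant byte.
Reassemble most-significant byte first: DA 64 EE BB 5E EB 77 FC → 0xDA64EEBB5EEB77FC.
Top bit is set, so as a signed 64-bit value this is 0xDA64EEBB5EEB77FC − 2^64 = -2709778587251410948.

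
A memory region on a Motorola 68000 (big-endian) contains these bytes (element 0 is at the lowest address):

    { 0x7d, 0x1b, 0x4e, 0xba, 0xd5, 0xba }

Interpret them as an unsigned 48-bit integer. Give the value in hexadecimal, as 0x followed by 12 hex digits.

0x7D1B4EBAD5BA

Big-endian stores the most-significant byte at the lowest address.
The bytes are already most-significant first: 0x7D1B4EBAD5BA.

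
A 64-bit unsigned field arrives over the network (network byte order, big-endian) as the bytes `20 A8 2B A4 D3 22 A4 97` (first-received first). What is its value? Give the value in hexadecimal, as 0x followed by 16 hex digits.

0x20A82BA4D322A497

Big-endian: lowest address holds the most-significant byte.
The bytes are already most-significant first: 0x20A82BA4D322A497.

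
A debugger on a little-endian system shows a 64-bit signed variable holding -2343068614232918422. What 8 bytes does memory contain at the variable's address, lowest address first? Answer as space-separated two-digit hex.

Two's complement of -2343068614232918422 in 64 bits: 2343068614232918422 = 0x2084407D93B84996; invert → 0xDF7BBF826C47B669; add 1 → 0xDF7BBF826C47B66A.
Split into bytes (most-significant first): DF 7B BF 82 6C 47 B6 6A.
Little-endian: lowest address holds the least-significant byte.
So at ascending addresses the bytes are 6A B6 47 6C 82 BF 7B DF.

6A B6 47 6C 82 BF 7B DF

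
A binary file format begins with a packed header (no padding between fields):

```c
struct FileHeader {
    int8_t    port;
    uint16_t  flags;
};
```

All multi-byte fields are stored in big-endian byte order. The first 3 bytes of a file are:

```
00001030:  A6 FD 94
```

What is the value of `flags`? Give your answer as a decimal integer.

64916

`flags` follows `port` (1 byte), so it starts at byte offset 1 and occupies 2 bytes.
Bytes at offsets 1..2: FD 94.
In big-endian order the high byte comes first in memory.
The bytes are already most-significant first: 0xFD94.
0xFD94 = 64916.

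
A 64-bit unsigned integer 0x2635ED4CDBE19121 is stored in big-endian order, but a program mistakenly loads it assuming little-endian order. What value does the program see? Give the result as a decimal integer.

Stored big-endian, the bytes at ascending addresses are 26 35 ED 4C DB E1 91 21.
Read back as little-endian, the first byte is least significant, giving 0x2191E1DB4CED3526.
0x2191E1DB4CED3526 = 2418962806879368486.

2418962806879368486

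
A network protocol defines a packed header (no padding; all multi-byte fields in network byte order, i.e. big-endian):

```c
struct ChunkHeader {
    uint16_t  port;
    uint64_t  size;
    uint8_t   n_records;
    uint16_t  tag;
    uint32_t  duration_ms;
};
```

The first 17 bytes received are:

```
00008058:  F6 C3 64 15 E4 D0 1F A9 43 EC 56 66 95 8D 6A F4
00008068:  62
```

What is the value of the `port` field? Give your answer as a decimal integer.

`port` is the first field, at byte offset 0, occupying 2 bytes.
Bytes at offsets 0..1: F6 C3.
Big-endian stores the most-significant byte at the lowest address.
The bytes are already most-significant first: 0xF6C3.
0xF6C3 = 63171.

63171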